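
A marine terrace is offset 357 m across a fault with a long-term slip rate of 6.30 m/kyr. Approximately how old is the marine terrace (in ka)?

age = offset / rate = 357 m / (6.30 m/kyr) = 56700 yr = 56.7 ka

56.7 ka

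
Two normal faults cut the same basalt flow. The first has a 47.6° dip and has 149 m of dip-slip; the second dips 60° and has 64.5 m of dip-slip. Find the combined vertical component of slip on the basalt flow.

166 m

throw_A = 149 × sin(47.6°) = 110 m
throw_B = 64.5 × sin(60°) = 55.86 m
total = 110 + 55.86 = 166 m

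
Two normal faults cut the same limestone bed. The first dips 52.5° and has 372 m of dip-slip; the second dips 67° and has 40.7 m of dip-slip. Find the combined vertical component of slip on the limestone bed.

333 m

throw_A = 372 × sin(52.5°) = 295.1 m
throw_B = 40.7 × sin(67°) = 37.46 m
total = 295.1 + 37.46 = 333 m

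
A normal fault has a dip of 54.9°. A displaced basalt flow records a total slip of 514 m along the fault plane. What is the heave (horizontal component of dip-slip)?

heave = dip-slip × cos(dip) = 514 m × cos(54.9°) = 296 m

296 m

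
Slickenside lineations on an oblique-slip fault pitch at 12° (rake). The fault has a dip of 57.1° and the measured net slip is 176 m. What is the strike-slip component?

strike-slip = net slip × cos(rake) = 176 m × cos(12°) = 172 m

172 m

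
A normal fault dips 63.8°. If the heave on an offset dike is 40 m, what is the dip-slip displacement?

dip-slip = heave / cos(dip) = 40 / cos(63.8°) = 90.6 m

90.6 m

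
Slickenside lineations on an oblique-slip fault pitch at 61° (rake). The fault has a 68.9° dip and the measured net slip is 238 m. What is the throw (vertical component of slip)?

194 m

dip-slip = net slip × sin(rake) = 238 m × sin(61°) = 208.2 m
throw = dip-slip × sin(dip) = 208.2 × sin(68.9°) = 194 m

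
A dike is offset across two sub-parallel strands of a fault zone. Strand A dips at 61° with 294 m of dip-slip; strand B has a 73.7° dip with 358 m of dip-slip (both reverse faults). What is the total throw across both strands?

throw_A = 294 × sin(61°) = 257.1 m
throw_B = 358 × sin(73.7°) = 343.6 m
total = 257.1 + 343.6 = 601 m

601 m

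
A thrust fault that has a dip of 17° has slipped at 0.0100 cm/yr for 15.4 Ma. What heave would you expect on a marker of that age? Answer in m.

1470 m

dip-slip = rate × time = 0.0100 cm/yr × 15.4 Ma = 1540 m
heave = dip-slip × cos(dip) = 1540 × cos(17°) = 1470 m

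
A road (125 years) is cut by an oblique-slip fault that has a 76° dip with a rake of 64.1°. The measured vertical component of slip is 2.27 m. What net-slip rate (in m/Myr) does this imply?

20800 m/Myr

dip-slip = throw / sin(dip) = 2.27 / sin(76°) = 2.339 m
net slip = dip-slip / sin(rake) = 2.339 / sin(64.1°) = 2.601 m
rate = 2.601 m / 125 years = 0.0208 m/yr = 20800 m/Myr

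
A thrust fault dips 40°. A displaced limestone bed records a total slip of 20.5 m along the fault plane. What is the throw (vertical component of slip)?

13.2 m

throw = dip-slip × sin(dip) = 20.5 m × sin(40°) = 13.2 m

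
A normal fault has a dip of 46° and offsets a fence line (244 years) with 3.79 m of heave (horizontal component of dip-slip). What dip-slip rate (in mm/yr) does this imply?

22.4 mm/yr

dip-slip = heave / cos(dip) = 3.79 m / cos(46°) = 5.456 m
rate = 5.456 m / 244 years = 0.0224 m/yr = 22.4 mm/yr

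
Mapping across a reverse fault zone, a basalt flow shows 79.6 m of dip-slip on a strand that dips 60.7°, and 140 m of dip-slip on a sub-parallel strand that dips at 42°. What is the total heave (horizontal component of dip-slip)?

143 m

heave_A = 79.6 × cos(60.7°) = 38.95 m
heave_B = 140 × cos(42°) = 104 m
total = 38.95 + 104 = 143 m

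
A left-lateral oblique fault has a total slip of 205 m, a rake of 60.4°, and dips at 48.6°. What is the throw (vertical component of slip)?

134 m

dip-slip = net slip × sin(rake) = 205 m × sin(60.4°) = 178.2 m
throw = dip-slip × sin(dip) = 178.2 × sin(48.6°) = 134 m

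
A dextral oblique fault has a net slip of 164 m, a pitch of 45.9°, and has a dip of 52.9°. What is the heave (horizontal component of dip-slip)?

dip-slip = net slip × sin(rake) = 164 m × sin(45.9°) = 117.8 m
heave = dip-slip × cos(dip) = 117.8 × cos(52.9°) = 71 m

71 m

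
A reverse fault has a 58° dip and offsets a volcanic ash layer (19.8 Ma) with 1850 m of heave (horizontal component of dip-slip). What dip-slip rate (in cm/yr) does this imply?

dip-slip = heave / cos(dip) = 1850 m / cos(58°) = 3491 m
rate = 3491 m / 19.8 Ma = 0.000176 m/yr = 0.0176 cm/yr

0.0176 cm/yr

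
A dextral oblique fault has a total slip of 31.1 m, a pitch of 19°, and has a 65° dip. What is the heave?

dip-slip = net slip × sin(rake) = 31.1 m × sin(19°) = 10.13 m
heave = dip-slip × cos(dip) = 10.13 × cos(65°) = 4.28 m

4.28 m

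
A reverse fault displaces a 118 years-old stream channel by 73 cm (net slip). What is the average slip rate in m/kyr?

rate = 73 cm / 118 years = 0.00619 m/yr = 6.19 m/kyr

6.19 m/kyr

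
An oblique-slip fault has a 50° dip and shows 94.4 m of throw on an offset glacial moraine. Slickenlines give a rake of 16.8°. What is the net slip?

dip-slip = throw / sin(dip) = 94.4 / sin(50°) = 123.2 m
net slip = dip-slip / sin(rake) = 123.2 / sin(16.8°) = 426 m

426 m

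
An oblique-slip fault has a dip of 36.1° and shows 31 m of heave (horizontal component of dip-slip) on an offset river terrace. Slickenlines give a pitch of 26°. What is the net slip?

dip-slip = heave / cos(dip) = 31 / cos(36.1°) = 38.37 m
net slip = dip-slip / sin(rake) = 38.37 / sin(26°) = 87.5 m

87.5 m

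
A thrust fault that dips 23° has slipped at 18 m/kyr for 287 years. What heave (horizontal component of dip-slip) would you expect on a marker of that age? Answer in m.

dip-slip = rate × time = 18 m/kyr × 287 years = 5.166 m
heave = dip-slip × cos(dip) = 5.166 × cos(23°) = 4.76 m

4.76 m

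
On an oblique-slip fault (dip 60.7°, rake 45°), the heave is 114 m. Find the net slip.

329 m

dip-slip = heave / cos(dip) = 114 / cos(60.7°) = 232.9 m
net slip = dip-slip / sin(rake) = 232.9 / sin(45°) = 329 m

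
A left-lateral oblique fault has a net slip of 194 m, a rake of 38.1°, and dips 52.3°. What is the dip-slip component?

120 m

dip-slip = net slip × sin(rake) = 194 m × sin(38.1°) = 120 m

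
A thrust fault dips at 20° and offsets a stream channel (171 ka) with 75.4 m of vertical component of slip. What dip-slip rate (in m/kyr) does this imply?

1.29 m/kyr

dip-slip = throw / sin(dip) = 75.4 m / sin(20°) = 220.5 m
rate = 220.5 m / 171 ka = 0.00129 m/yr = 1.29 m/kyr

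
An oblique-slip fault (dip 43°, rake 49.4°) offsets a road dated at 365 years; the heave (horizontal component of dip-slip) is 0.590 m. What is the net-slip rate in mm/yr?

dip-slip = heave / cos(dip) = 0.590 / cos(43°) = 0.8067 m
net slip = dip-slip / sin(rake) = 0.8067 / sin(49.4°) = 1.062 m
rate = 1.062 m / 365 years = 0.00291 m/yr = 2.91 mm/yr

2.91 mm/yr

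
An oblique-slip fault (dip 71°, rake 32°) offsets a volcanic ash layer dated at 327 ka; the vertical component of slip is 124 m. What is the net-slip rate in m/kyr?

0.757 m/kyr

dip-slip = throw / sin(dip) = 124 / sin(71°) = 131.1 m
net slip = dip-slip / sin(rake) = 131.1 / sin(32°) = 247.5 m
rate = 247.5 m / 327 ka = 0.000757 m/yr = 0.757 m/kyr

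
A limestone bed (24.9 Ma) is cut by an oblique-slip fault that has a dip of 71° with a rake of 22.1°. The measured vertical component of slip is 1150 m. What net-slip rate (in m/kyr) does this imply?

dip-slip = throw / sin(dip) = 1150 / sin(71°) = 1216 m
net slip = dip-slip / sin(rake) = 1216 / sin(22.1°) = 3233 m
rate = 3233 m / 24.9 Ma = 0.000130 m/yr = 0.130 m/kyr

0.130 m/kyr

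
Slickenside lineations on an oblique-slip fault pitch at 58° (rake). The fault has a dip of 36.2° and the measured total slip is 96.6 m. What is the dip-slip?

81.9 m

dip-slip = net slip × sin(rake) = 96.6 m × sin(58°) = 81.9 m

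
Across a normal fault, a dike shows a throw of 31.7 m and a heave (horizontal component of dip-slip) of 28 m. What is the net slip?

42.3 m

net slip = √(throw² + heave²) = √(31.7² + 28²) = 42.3 m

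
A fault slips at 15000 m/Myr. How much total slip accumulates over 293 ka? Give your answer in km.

slip = rate × time = 15000 m/Myr × 293 ka = 4400 m = 4.39 km

4.39 km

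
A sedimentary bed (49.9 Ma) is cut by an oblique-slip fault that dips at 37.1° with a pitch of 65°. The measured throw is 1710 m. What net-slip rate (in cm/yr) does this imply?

dip-slip = throw / sin(dip) = 1710 / sin(37.1°) = 2835 m
net slip = dip-slip / sin(rake) = 2835 / sin(65°) = 3128 m
rate = 3128 m / 49.9 Ma = 0.0000627 m/yr = 0.00627 cm/yr

0.00627 cm/yr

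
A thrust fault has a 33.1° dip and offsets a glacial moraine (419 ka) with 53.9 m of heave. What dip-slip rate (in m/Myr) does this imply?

154 m/Myr

dip-slip = heave / cos(dip) = 53.9 m / cos(33.1°) = 64.34 m
rate = 64.34 m / 419 ka = 0.000154 m/yr = 154 m/Myr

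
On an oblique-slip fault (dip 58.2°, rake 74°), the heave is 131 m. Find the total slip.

dip-slip = heave / cos(dip) = 131 / cos(58.2°) = 248.6 m
net slip = dip-slip / sin(rake) = 248.6 / sin(74°) = 259 m

259 m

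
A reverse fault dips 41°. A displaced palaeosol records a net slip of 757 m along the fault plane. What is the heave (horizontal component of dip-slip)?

571 m

heave = dip-slip × cos(dip) = 757 m × cos(41°) = 571 m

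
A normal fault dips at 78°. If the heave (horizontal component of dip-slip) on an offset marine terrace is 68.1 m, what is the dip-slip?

328 m

dip-slip = heave / cos(dip) = 68.1 / cos(78°) = 328 m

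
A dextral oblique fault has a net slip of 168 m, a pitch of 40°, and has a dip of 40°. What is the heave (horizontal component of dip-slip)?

82.7 m

dip-slip = net slip × sin(rake) = 168 m × sin(40°) = 108 m
heave = dip-slip × cos(dip) = 108 × cos(40°) = 82.7 m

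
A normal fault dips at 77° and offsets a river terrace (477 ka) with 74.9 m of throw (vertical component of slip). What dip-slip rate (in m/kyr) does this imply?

dip-slip = throw / sin(dip) = 74.9 m / sin(77°) = 76.87 m
rate = 76.87 m / 477 ka = 0.000161 m/yr = 0.161 m/kyr

0.161 m/kyr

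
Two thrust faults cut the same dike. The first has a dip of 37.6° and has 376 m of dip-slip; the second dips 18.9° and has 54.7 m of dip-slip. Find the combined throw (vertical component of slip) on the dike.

247 m

throw_A = 376 × sin(37.6°) = 229.4 m
throw_B = 54.7 × sin(18.9°) = 17.72 m
total = 229.4 + 17.72 = 247 m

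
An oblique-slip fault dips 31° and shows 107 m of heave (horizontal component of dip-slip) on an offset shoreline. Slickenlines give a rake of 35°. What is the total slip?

dip-slip = heave / cos(dip) = 107 / cos(31°) = 124.8 m
net slip = dip-slip / sin(rake) = 124.8 / sin(35°) = 218 m

218 m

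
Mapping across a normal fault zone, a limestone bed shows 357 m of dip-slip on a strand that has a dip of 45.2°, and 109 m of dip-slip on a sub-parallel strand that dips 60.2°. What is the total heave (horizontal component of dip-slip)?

306 m

heave_A = 357 × cos(45.2°) = 251.6 m
heave_B = 109 × cos(60.2°) = 54.17 m
total = 251.6 + 54.17 = 306 m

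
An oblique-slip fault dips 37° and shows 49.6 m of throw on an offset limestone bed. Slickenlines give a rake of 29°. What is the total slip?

dip-slip = throw / sin(dip) = 49.6 / sin(37°) = 82.42 m
net slip = dip-slip / sin(rake) = 82.42 / sin(29°) = 170 m

170 m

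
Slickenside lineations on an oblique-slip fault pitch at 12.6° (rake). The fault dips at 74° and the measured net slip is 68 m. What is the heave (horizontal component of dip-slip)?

4.09 m

dip-slip = net slip × sin(rake) = 68 m × sin(12.6°) = 14.83 m
heave = dip-slip × cos(dip) = 14.83 × cos(74°) = 4.09 m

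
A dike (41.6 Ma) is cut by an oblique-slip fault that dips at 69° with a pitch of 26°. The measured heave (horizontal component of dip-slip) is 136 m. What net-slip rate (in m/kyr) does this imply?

dip-slip = heave / cos(dip) = 136 / cos(69°) = 379.5 m
net slip = dip-slip / sin(rake) = 379.5 / sin(26°) = 865.7 m
rate = 865.7 m / 41.6 Ma = 0.0000208 m/yr = 0.0208 m/kyr

0.0208 m/kyr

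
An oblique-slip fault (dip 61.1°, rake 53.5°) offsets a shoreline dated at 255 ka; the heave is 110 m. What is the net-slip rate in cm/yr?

dip-slip = heave / cos(dip) = 110 / cos(61.1°) = 227.6 m
net slip = dip-slip / sin(rake) = 227.6 / sin(53.5°) = 283.1 m
rate = 283.1 m / 255 ka = 0.00111 m/yr = 0.111 cm/yr

0.111 cm/yr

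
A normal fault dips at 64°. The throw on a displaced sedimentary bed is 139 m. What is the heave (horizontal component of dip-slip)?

heave = throw / tan(dip) = 139 / tan(64°) = 67.8 m

67.8 m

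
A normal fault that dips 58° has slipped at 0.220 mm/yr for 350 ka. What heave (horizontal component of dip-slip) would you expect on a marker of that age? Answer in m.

dip-slip = rate × time = 0.220 mm/yr × 350 ka = 77 m
heave = dip-slip × cos(dip) = 77 × cos(58°) = 40.8 m

40.8 m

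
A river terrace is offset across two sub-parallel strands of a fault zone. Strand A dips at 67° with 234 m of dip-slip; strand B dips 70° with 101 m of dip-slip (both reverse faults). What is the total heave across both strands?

heave_A = 234 × cos(67°) = 91.43 m
heave_B = 101 × cos(70°) = 34.54 m
total = 91.43 + 34.54 = 126 m

126 m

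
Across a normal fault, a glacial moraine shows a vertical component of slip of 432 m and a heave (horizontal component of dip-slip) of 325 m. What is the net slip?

net slip = √(throw² + heave²) = √(432² + 325²) = 541 m

541 m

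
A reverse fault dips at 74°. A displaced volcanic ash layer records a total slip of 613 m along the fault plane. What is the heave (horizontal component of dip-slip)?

169 m

heave = dip-slip × cos(dip) = 613 m × cos(74°) = 169 m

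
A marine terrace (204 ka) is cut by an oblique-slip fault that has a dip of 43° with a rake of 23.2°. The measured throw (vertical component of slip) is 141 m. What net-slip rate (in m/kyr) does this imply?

2.57 m/kyr

dip-slip = throw / sin(dip) = 141 / sin(43°) = 206.7 m
net slip = dip-slip / sin(rake) = 206.7 / sin(23.2°) = 524.8 m
rate = 524.8 m / 204 ka = 0.00257 m/yr = 2.57 m/kyr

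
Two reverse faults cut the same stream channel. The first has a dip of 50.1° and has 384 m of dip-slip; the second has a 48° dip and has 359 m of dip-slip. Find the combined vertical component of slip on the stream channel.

throw_A = 384 × sin(50.1°) = 294.6 m
throw_B = 359 × sin(48°) = 266.8 m
total = 294.6 + 266.8 = 561 m

561 m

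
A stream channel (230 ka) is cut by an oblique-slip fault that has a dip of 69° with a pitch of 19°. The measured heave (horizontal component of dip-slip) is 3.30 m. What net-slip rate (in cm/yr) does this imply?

dip-slip = heave / cos(dip) = 3.30 / cos(69°) = 9.208 m
net slip = dip-slip / sin(rake) = 9.208 / sin(19°) = 28.28 m
rate = 28.28 m / 230 ka = 0.000123 m/yr = 0.0123 cm/yr

0.0123 cm/yr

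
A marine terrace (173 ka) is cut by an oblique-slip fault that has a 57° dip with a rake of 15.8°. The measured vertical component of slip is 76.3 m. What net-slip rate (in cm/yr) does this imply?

0.193 cm/yr

dip-slip = throw / sin(dip) = 76.3 / sin(57°) = 90.98 m
net slip = dip-slip / sin(rake) = 90.98 / sin(15.8°) = 334.1 m
rate = 334.1 m / 173 ka = 0.00193 m/yr = 0.193 cm/yr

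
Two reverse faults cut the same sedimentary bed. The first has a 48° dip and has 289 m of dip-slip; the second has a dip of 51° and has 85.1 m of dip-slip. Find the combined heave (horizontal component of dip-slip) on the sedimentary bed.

247 m

heave_A = 289 × cos(48°) = 193.4 m
heave_B = 85.1 × cos(51°) = 53.56 m
total = 193.4 + 53.56 = 247 m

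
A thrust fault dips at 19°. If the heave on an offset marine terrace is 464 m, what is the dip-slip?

dip-slip = heave / cos(dip) = 464 / cos(19°) = 491 m

491 m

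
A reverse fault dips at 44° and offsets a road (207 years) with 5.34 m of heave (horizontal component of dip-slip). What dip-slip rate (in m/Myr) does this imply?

dip-slip = heave / cos(dip) = 5.34 m / cos(44°) = 7.423 m
rate = 7.423 m / 207 years = 0.0359 m/yr = 35900 m/Myr

35900 m/Myr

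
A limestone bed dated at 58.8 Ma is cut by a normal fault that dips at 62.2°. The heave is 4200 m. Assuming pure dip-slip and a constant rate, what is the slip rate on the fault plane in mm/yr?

dip-slip = heave / cos(dip) = 4200 m / cos(62.2°) = 9005 m
rate = 9005 m / 58.8 Ma = 0.000153 m/yr = 0.153 mm/yr

0.153 mm/yr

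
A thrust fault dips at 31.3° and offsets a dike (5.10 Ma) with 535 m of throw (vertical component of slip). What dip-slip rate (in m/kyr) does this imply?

0.202 m/kyr

dip-slip = throw / sin(dip) = 535 m / sin(31.3°) = 1030 m
rate = 1030 m / 5.10 Ma = 0.000202 m/yr = 0.202 m/kyr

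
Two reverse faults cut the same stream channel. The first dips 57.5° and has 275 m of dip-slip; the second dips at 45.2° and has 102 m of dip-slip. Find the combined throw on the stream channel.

throw_A = 275 × sin(57.5°) = 231.9 m
throw_B = 102 × sin(45.2°) = 72.38 m
total = 231.9 + 72.38 = 304 m

304 m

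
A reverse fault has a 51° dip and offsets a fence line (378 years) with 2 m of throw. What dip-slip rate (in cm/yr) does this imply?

0.681 cm/yr

dip-slip = throw / sin(dip) = 2 m / sin(51°) = 2.574 m
rate = 2.574 m / 378 years = 0.00681 m/yr = 0.681 cm/yr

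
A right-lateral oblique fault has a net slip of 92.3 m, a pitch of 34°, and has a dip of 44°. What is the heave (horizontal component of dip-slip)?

dip-slip = net slip × sin(rake) = 92.3 m × sin(34°) = 51.61 m
heave = dip-slip × cos(dip) = 51.61 × cos(44°) = 37.1 m

37.1 m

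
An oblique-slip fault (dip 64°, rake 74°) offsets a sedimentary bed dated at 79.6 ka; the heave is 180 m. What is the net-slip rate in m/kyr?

dip-slip = heave / cos(dip) = 180 / cos(64°) = 410.6 m
net slip = dip-slip / sin(rake) = 410.6 / sin(74°) = 427.2 m
rate = 427.2 m / 79.6 ka = 0.00537 m/yr = 5.37 m/kyr

5.37 m/kyr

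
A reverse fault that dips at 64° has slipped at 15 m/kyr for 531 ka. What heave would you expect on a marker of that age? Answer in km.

3.49 km

dip-slip = rate × time = 15 m/kyr × 531 ka = 7965 m
heave = dip-slip × cos(dip) = 7965 × cos(64°) = 3490 m = 3.49 km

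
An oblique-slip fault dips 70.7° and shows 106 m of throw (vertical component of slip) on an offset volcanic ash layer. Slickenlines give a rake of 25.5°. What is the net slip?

dip-slip = throw / sin(dip) = 106 / sin(70.7°) = 112.3 m
net slip = dip-slip / sin(rake) = 112.3 / sin(25.5°) = 261 m

261 m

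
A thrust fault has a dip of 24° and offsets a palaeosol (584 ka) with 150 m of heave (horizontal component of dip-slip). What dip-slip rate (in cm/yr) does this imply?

dip-slip = heave / cos(dip) = 150 m / cos(24°) = 164.2 m
rate = 164.2 m / 584 ka = 0.000281 m/yr = 0.0281 cm/yr

0.0281 cm/yr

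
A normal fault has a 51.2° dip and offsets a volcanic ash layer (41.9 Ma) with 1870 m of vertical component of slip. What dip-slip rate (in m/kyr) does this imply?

0.0573 m/kyr

dip-slip = throw / sin(dip) = 1870 m / sin(51.2°) = 2399 m
rate = 2399 m / 41.9 Ma = 0.0000573 m/yr = 0.0573 m/kyr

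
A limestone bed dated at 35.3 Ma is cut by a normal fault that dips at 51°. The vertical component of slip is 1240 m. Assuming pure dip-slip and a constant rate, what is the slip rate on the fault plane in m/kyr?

dip-slip = throw / sin(dip) = 1240 m / sin(51°) = 1596 m
rate = 1596 m / 35.3 Ma = 0.0000452 m/yr = 0.0452 m/kyr

0.0452 m/kyr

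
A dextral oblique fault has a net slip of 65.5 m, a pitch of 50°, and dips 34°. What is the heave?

dip-slip = net slip × sin(rake) = 65.5 m × sin(50°) = 50.18 m
heave = dip-slip × cos(dip) = 50.18 × cos(34°) = 41.6 m

41.6 m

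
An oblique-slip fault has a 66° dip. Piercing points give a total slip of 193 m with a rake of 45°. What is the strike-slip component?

136 m

strike-slip = net slip × cos(rake) = 193 m × cos(45°) = 136 m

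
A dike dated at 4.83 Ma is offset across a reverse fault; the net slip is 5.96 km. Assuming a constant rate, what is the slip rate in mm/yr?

1.23 mm/yr

rate = 5.96 km / 4.83 Ma = 0.00123 m/yr = 1.23 mm/yr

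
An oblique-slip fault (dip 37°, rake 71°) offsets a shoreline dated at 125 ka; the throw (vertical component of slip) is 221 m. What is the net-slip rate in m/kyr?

3.11 m/kyr

dip-slip = throw / sin(dip) = 221 / sin(37°) = 367.2 m
net slip = dip-slip / sin(rake) = 367.2 / sin(71°) = 388.4 m
rate = 388.4 m / 125 ka = 0.00311 m/yr = 3.11 m/kyr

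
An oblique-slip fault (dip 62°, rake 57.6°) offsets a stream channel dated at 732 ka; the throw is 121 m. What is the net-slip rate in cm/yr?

0.0222 cm/yr

dip-slip = throw / sin(dip) = 121 / sin(62°) = 137 m
net slip = dip-slip / sin(rake) = 137 / sin(57.6°) = 162.3 m
rate = 162.3 m / 732 ka = 0.000222 m/yr = 0.0222 cm/yr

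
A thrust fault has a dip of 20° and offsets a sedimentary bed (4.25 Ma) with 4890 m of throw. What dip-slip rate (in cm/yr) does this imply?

dip-slip = throw / sin(dip) = 4890 m / sin(20°) = 14300 m
rate = 14300 m / 4.25 Ma = 0.00336 m/yr = 0.336 cm/yr

0.336 cm/yr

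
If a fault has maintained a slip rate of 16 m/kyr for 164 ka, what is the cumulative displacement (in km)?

2.62 km

slip = rate × time = 16 m/kyr × 164 ka = 2620 m = 2.62 km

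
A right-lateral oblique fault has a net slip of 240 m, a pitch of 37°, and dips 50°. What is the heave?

92.8 m

dip-slip = net slip × sin(rake) = 240 m × sin(37°) = 144.4 m
heave = dip-slip × cos(dip) = 144.4 × cos(50°) = 92.8 m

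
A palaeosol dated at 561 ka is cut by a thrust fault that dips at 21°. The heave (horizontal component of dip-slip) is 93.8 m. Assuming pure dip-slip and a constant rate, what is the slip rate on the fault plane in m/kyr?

0.179 m/kyr

dip-slip = heave / cos(dip) = 93.8 m / cos(21°) = 100.5 m
rate = 100.5 m / 561 ka = 0.000179 m/yr = 0.179 m/kyr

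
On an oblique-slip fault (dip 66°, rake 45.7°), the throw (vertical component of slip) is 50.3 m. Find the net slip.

dip-slip = throw / sin(dip) = 50.3 / sin(66°) = 55.06 m
net slip = dip-slip / sin(rake) = 55.06 / sin(45.7°) = 76.9 m

76.9 m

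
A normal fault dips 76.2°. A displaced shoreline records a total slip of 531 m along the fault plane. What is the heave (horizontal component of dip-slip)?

127 m

heave = dip-slip × cos(dip) = 531 m × cos(76.2°) = 127 m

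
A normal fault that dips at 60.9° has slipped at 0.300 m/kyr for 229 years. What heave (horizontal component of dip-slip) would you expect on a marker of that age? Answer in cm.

dip-slip = rate × time = 0.300 m/kyr × 229 years = 0.06870 m
heave = dip-slip × cos(dip) = 0.06870 × cos(60.9°) = 0.0334 m = 3.34 cm

3.34 cm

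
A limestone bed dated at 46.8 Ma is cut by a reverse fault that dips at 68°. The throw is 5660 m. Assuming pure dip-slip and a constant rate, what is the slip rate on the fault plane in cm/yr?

dip-slip = throw / sin(dip) = 5660 m / sin(68°) = 6105 m
rate = 6105 m / 46.8 Ma = 0.000130 m/yr = 0.0130 cm/yr

0.0130 cm/yr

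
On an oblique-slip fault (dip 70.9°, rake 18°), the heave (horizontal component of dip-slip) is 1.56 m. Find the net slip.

dip-slip = heave / cos(dip) = 1.56 / cos(70.9°) = 4.767 m
net slip = dip-slip / sin(rake) = 4.767 / sin(18°) = 15.4 m

15.4 m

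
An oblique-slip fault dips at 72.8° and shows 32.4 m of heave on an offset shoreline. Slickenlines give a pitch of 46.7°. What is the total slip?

dip-slip = heave / cos(dip) = 32.4 / cos(72.8°) = 109.6 m
net slip = dip-slip / sin(rake) = 109.6 / sin(46.7°) = 151 m

151 m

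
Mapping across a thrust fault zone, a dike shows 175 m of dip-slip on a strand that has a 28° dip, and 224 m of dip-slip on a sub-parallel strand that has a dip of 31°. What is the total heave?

347 m

heave_A = 175 × cos(28°) = 154.5 m
heave_B = 224 × cos(31°) = 192 m
total = 154.5 + 192 = 347 m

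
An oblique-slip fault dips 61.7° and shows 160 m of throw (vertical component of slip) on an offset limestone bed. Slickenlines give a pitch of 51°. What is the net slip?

dip-slip = throw / sin(dip) = 160 / sin(61.7°) = 181.7 m
net slip = dip-slip / sin(rake) = 181.7 / sin(51°) = 234 m

234 m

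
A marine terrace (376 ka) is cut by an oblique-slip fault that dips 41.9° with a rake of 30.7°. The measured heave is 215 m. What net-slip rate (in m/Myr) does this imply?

1500 m/Myr

dip-slip = heave / cos(dip) = 215 / cos(41.9°) = 288.9 m
net slip = dip-slip / sin(rake) = 288.9 / sin(30.7°) = 565.8 m
rate = 565.8 m / 376 ka = 0.00150 m/yr = 1500 m/Myr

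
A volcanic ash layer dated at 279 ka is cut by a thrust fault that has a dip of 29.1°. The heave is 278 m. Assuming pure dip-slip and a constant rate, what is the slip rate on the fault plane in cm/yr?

0.114 cm/yr

dip-slip = heave / cos(dip) = 278 m / cos(29.1°) = 318.2 m
rate = 318.2 m / 279 ka = 0.00114 m/yr = 0.114 cm/yr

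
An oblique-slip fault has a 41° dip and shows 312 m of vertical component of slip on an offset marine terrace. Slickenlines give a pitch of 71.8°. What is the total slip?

dip-slip = throw / sin(dip) = 312 / sin(41°) = 475.6 m
net slip = dip-slip / sin(rake) = 475.6 / sin(71.8°) = 501 m

501 m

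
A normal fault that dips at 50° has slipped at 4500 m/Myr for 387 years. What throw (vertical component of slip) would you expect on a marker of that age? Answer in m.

1.33 m

dip-slip = rate × time = 4500 m/Myr × 387 years = 1.741 m
throw = dip-slip × sin(dip) = 1.741 × sin(50°) = 1.33 m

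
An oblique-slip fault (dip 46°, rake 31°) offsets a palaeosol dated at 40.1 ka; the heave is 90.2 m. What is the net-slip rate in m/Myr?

dip-slip = heave / cos(dip) = 90.2 / cos(46°) = 129.8 m
net slip = dip-slip / sin(rake) = 129.8 / sin(31°) = 252.1 m
rate = 252.1 m / 40.1 ka = 0.00629 m/yr = 6290 m/Myr

6290 m/Myr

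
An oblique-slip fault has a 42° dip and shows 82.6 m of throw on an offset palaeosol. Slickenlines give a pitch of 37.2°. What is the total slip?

204 m

dip-slip = throw / sin(dip) = 82.6 / sin(42°) = 123.4 m
net slip = dip-slip / sin(rake) = 123.4 / sin(37.2°) = 204 m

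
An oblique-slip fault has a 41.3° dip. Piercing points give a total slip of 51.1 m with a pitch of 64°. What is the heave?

dip-slip = net slip × sin(rake) = 51.1 m × sin(64°) = 45.93 m
heave = dip-slip × cos(dip) = 45.93 × cos(41.3°) = 34.5 m

34.5 m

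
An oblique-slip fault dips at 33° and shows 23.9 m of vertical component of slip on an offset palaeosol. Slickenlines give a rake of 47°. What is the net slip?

dip-slip = throw / sin(dip) = 23.9 / sin(33°) = 43.88 m
net slip = dip-slip / sin(rake) = 43.88 / sin(47°) = 60 m

60 m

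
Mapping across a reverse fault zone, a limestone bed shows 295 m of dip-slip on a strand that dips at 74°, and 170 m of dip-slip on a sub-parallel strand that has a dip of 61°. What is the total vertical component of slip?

throw_A = 295 × sin(74°) = 283.6 m
throw_B = 170 × sin(61°) = 148.7 m
total = 283.6 + 148.7 = 432 m

432 m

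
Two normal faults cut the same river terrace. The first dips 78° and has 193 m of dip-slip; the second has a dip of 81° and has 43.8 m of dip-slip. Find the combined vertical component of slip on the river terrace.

throw_A = 193 × sin(78°) = 188.8 m
throw_B = 43.8 × sin(81°) = 43.26 m
total = 188.8 + 43.26 = 232 m

232 m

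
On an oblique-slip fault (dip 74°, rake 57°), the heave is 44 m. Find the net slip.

190 m

dip-slip = heave / cos(dip) = 44 / cos(74°) = 159.6 m
net slip = dip-slip / sin(rake) = 159.6 / sin(57°) = 190 m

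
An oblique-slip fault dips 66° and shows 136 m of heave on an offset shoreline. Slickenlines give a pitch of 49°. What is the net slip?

443 m

dip-slip = heave / cos(dip) = 136 / cos(66°) = 334.4 m
net slip = dip-slip / sin(rake) = 334.4 / sin(49°) = 443 m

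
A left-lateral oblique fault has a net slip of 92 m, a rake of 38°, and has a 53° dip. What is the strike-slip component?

72.5 m

strike-slip = net slip × cos(rake) = 92 m × cos(38°) = 72.5 m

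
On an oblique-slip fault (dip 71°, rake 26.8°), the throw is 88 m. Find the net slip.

dip-slip = throw / sin(dip) = 88 / sin(71°) = 93.07 m
net slip = dip-slip / sin(rake) = 93.07 / sin(26.8°) = 206 m

206 m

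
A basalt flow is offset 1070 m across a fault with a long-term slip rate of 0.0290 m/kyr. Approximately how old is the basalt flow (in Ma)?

36.9 Ma

age = offset / rate = 1070 m / (0.0290 m/kyr) = 3.69e+07 yr = 36.9 Ma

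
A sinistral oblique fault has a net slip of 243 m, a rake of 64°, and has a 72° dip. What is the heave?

67.5 m

dip-slip = net slip × sin(rake) = 243 m × sin(64°) = 218.4 m
heave = dip-slip × cos(dip) = 218.4 × cos(72°) = 67.5 m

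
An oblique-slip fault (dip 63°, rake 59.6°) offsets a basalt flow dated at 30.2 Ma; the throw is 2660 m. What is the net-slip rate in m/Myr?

dip-slip = throw / sin(dip) = 2660 / sin(63°) = 2985 m
net slip = dip-slip / sin(rake) = 2985 / sin(59.6°) = 3461 m
rate = 3461 m / 30.2 Ma = 0.000115 m/yr = 115 m/Myr

115 m/Myr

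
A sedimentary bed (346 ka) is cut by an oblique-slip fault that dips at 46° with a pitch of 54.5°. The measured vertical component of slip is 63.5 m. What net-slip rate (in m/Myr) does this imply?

dip-slip = throw / sin(dip) = 63.5 / sin(46°) = 88.28 m
net slip = dip-slip / sin(rake) = 88.28 / sin(54.5°) = 108.4 m
rate = 108.4 m / 346 ka = 0.000313 m/yr = 313 m/Myr

313 m/Myr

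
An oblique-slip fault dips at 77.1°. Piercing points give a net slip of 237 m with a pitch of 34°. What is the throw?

dip-slip = net slip × sin(rake) = 237 m × sin(34°) = 132.5 m
throw = dip-slip × sin(dip) = 132.5 × sin(77.1°) = 129 m

129 m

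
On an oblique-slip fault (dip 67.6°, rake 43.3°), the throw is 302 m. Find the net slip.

dip-slip = throw / sin(dip) = 302 / sin(67.6°) = 326.6 m
net slip = dip-slip / sin(rake) = 326.6 / sin(43.3°) = 476 m

476 m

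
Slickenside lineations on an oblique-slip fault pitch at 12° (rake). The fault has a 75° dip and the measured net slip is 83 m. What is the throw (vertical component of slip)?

dip-slip = net slip × sin(rake) = 83 m × sin(12°) = 17.26 m
throw = dip-slip × sin(dip) = 17.26 × sin(75°) = 16.7 m

16.7 m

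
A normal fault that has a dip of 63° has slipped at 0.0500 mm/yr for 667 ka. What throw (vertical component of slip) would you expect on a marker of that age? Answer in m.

29.7 m

dip-slip = rate × time = 0.0500 mm/yr × 667 ka = 33.35 m
throw = dip-slip × sin(dip) = 33.35 × sin(63°) = 29.7 m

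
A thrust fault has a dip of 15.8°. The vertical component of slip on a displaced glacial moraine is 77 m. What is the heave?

272 m

heave = throw / tan(dip) = 77 / tan(15.8°) = 272 m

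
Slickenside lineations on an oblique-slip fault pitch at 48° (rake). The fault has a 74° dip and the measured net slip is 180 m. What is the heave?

36.9 m

dip-slip = net slip × sin(rake) = 180 m × sin(48°) = 133.8 m
heave = dip-slip × cos(dip) = 133.8 × cos(74°) = 36.9 m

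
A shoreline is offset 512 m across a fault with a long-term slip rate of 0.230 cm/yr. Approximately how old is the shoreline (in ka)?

age = offset / rate = 512 m / (0.230 cm/yr) = 223000 yr = 223 ka

223 ka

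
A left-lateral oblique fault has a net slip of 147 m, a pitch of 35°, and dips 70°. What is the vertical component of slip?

79.2 m

dip-slip = net slip × sin(rake) = 147 m × sin(35°) = 84.32 m
throw = dip-slip × sin(dip) = 84.32 × sin(70°) = 79.2 m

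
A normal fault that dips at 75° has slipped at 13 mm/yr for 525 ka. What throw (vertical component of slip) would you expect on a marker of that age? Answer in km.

dip-slip = rate × time = 13 mm/yr × 525 ka = 6825 m
throw = dip-slip × sin(dip) = 6825 × sin(75°) = 6590 m = 6.59 km

6.59 km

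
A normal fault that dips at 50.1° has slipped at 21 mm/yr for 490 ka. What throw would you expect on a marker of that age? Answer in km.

7.89 km

dip-slip = rate × time = 21 mm/yr × 490 ka = 10290 m
throw = dip-slip × sin(dip) = 10290 × sin(50.1°) = 7890 m = 7.89 km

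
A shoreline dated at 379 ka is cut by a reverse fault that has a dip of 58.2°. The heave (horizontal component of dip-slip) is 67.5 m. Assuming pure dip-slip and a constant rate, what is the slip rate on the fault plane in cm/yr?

0.0338 cm/yr

dip-slip = heave / cos(dip) = 67.5 m / cos(58.2°) = 128.1 m
rate = 128.1 m / 379 ka = 0.000338 m/yr = 0.0338 cm/yr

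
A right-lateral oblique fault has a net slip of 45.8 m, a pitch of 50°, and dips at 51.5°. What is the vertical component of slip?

dip-slip = net slip × sin(rake) = 45.8 m × sin(50°) = 35.08 m
throw = dip-slip × sin(dip) = 35.08 × sin(51.5°) = 27.5 m

27.5 m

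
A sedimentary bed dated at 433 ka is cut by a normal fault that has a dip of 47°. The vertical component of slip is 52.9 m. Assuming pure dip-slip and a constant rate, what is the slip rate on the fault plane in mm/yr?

dip-slip = throw / sin(dip) = 52.9 m / sin(47°) = 72.33 m
rate = 72.33 m / 433 ka = 0.000167 m/yr = 0.167 mm/yr

0.167 mm/yr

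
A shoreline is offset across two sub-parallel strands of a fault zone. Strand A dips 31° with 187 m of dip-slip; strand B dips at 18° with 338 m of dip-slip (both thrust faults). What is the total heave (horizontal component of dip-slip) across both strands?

heave_A = 187 × cos(31°) = 160.3 m
heave_B = 338 × cos(18°) = 321.5 m
total = 160.3 + 321.5 = 482 m

482 m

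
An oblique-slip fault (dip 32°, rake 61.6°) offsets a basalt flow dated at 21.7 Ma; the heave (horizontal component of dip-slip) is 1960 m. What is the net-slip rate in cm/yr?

dip-slip = heave / cos(dip) = 1960 / cos(32°) = 2311 m
net slip = dip-slip / sin(rake) = 2311 / sin(61.6°) = 2627 m
rate = 2627 m / 21.7 Ma = 0.000121 m/yr = 0.0121 cm/yr

0.0121 cm/yr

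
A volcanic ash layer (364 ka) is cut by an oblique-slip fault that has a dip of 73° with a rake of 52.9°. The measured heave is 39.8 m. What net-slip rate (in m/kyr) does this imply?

dip-slip = heave / cos(dip) = 39.8 / cos(73°) = 136.1 m
net slip = dip-slip / sin(rake) = 136.1 / sin(52.9°) = 170.7 m
rate = 170.7 m / 364 ka = 0.000469 m/yr = 0.469 m/kyr

0.469 m/kyr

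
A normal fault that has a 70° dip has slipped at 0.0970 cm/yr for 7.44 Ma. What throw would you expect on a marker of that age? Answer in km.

6.78 km

dip-slip = rate × time = 0.0970 cm/yr × 7.44 Ma = 7217 m
throw = dip-slip × sin(dip) = 7217 × sin(70°) = 6780 m = 6.78 km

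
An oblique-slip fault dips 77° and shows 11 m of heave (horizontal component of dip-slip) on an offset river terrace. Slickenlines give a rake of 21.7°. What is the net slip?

132 m

dip-slip = heave / cos(dip) = 11 / cos(77°) = 48.90 m
net slip = dip-slip / sin(rake) = 48.90 / sin(21.7°) = 132 m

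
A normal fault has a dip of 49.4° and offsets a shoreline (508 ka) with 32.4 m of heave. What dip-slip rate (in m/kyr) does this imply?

dip-slip = heave / cos(dip) = 32.4 m / cos(49.4°) = 49.79 m
rate = 49.79 m / 508 ka = 0.0000980 m/yr = 0.0980 m/kyr

0.0980 m/kyr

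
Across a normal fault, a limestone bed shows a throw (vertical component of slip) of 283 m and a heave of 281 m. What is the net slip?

399 m

net slip = √(throw² + heave²) = √(283² + 281²) = 399 m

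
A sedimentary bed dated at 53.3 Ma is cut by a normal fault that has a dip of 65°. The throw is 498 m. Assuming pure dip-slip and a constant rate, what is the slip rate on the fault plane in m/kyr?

0.0103 m/kyr

dip-slip = throw / sin(dip) = 498 m / sin(65°) = 549.5 m
rate = 549.5 m / 53.3 Ma = 0.0000103 m/yr = 0.0103 m/kyr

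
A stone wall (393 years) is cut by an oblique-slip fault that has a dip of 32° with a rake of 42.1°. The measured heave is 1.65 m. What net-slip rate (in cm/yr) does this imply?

0.738 cm/yr

dip-slip = heave / cos(dip) = 1.65 / cos(32°) = 1.946 m
net slip = dip-slip / sin(rake) = 1.946 / sin(42.1°) = 2.902 m
rate = 2.902 m / 393 years = 0.00738 m/yr = 0.738 cm/yr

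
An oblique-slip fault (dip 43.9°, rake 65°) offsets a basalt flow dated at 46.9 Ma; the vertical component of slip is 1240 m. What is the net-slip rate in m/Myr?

42.1 m/Myr

dip-slip = throw / sin(dip) = 1240 / sin(43.9°) = 1788 m
net slip = dip-slip / sin(rake) = 1788 / sin(65°) = 1973 m
rate = 1973 m / 46.9 Ma = 0.0000421 m/yr = 42.1 m/Myr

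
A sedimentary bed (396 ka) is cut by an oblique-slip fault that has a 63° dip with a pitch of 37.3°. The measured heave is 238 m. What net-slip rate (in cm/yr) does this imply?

dip-slip = heave / cos(dip) = 238 / cos(63°) = 524.2 m
net slip = dip-slip / sin(rake) = 524.2 / sin(37.3°) = 865.1 m
rate = 865.1 m / 396 ka = 0.00218 m/yr = 0.218 cm/yr

0.218 cm/yr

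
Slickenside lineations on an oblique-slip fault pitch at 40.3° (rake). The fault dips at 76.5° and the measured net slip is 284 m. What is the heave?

dip-slip = net slip × sin(rake) = 284 m × sin(40.3°) = 183.7 m
heave = dip-slip × cos(dip) = 183.7 × cos(76.5°) = 42.9 m

42.9 m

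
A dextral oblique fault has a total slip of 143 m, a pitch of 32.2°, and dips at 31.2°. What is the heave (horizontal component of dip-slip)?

dip-slip = net slip × sin(rake) = 143 m × sin(32.2°) = 76.20 m
heave = dip-slip × cos(dip) = 76.20 × cos(31.2°) = 65.2 m

65.2 m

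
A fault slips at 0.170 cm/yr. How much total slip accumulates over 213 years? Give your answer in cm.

slip = rate × time = 0.170 cm/yr × 213 years = 0.362 m = 36.2 cm

36.2 cm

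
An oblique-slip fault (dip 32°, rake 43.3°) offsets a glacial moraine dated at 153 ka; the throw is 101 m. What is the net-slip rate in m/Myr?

dip-slip = throw / sin(dip) = 101 / sin(32°) = 190.6 m
net slip = dip-slip / sin(rake) = 190.6 / sin(43.3°) = 277.9 m
rate = 277.9 m / 153 ka = 0.00182 m/yr = 1820 m/Myr

1820 m/Myr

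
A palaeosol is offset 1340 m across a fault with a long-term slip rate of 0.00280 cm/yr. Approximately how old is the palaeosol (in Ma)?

47.9 Ma

age = offset / rate = 1340 m / (0.00280 cm/yr) = 4.79e+07 yr = 47.9 Ma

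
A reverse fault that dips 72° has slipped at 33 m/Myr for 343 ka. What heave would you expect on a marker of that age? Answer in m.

dip-slip = rate × time = 33 m/Myr × 343 ka = 11.32 m
heave = dip-slip × cos(dip) = 11.32 × cos(72°) = 3.50 m

3.50 m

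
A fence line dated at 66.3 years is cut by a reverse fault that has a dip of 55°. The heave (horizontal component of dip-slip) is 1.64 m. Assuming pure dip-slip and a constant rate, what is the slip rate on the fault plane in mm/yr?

43.1 mm/yr

dip-slip = heave / cos(dip) = 1.64 m / cos(55°) = 2.859 m
rate = 2.859 m / 66.3 years = 0.0431 m/yr = 43.1 mm/yr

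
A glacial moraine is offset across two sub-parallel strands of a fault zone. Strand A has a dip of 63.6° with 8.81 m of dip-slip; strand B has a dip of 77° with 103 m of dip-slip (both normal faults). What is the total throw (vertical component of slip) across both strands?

108 m

throw_A = 8.81 × sin(63.6°) = 7.891 m
throw_B = 103 × sin(77°) = 100.4 m
total = 7.891 + 100.4 = 108 m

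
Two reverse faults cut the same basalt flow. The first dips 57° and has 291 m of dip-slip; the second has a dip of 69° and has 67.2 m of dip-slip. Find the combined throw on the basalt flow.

307 m

throw_A = 291 × sin(57°) = 244.1 m
throw_B = 67.2 × sin(69°) = 62.74 m
total = 244.1 + 62.74 = 307 m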